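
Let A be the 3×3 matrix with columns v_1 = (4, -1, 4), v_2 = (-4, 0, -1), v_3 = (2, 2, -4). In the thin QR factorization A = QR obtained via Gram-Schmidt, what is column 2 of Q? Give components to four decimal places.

e_1 = v_1/‖v_1‖ = (4, -1, 4)/5.7446 = (0.6963, -0.1741, 0.6963).
r_{12} = e_1·v_2 = -3.4816.
u_2 = v_2 + 3.4816·e_1 = (-1.5758, -0.6061, 1.4242).
‖u_2‖ = 2.2088, so e_2 = (-0.7134, -0.2744, 0.6448).

e_2 = (-0.7134, -0.2744, 0.6448)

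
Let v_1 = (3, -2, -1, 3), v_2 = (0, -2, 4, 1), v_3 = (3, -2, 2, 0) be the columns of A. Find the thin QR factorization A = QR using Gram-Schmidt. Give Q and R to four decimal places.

Q = [[0.6255, -0.0862, 0.7023], [-0.4170, -0.3831, -0.0604], [-0.2085, 0.9099, 0.1435], [0.6255, 0.1341, -0.6947]], R = [[4.7958, 0.6255, 2.2937], [0.0000, 4.5397, 2.3273], [0.0000, 0.0000, 2.5145]]

v_1 = (3, -2, -1, 3); ‖v_1‖ = 4.7958, so q_1 = (0.6255, -0.4170, -0.2085, 0.6255).
q_1·v_2 = 0.6255·0 + (-0.4170)·(-2) + (-0.2085)·4 + 0.6255·1 = 0.6255.
u_2 = v_2 − 0.6255·q_1 = (-0.3913, -1.7391, 4.1304, 0.6087).
‖u_2‖ = 4.5397, so q_2 = (-0.0862, -0.3831, 0.9099, 0.1341).
q_1·v_3 = 0.6255·3 + (-0.4170)·(-2) + (-0.2085)·2 + 0.6255·0 = 2.2937; q_2·v_3 = (-0.0862)·3 + (-0.3831)·(-2) + 0.9099·2 + 0.1341·0 = 2.3273.
u_3 = v_3 − 2.2937·q_1 − 2.3273·q_2 = (1.7658, -0.1519, 0.3608, -1.7468).
‖u_3‖ = 2.5145, so q_3 = (0.7023, -0.0604, 0.1435, -0.6947).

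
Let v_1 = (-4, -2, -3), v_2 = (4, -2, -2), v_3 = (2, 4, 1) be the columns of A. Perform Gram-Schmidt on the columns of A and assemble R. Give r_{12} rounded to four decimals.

r_{12} = -1.1142

v_1 = (-4, -2, -3); ‖v_1‖ = 5.3852, so q_1 = (-0.7428, -0.3714, -0.5571).
r_{12} = q_1·v_2 = -1.1142.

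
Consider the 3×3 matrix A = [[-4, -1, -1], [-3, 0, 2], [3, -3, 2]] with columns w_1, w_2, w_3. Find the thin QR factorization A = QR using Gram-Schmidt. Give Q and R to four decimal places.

w_1 = (-4, -3, 3); ‖w_1‖ = 5.8310, so e_1 = (-0.6860, -0.5145, 0.5145).
e_1·w_2 = (-0.6860)·(-1) + (-0.5145)·0 + 0.5145·(-3) = -0.8575.
u_2 = w_2 + 0.8575·e_1 = (-1.5882, -0.4412, -2.5588).
‖u_2‖ = 3.0438, so e_2 = (-0.5218, -0.1449, -0.8407).
e_1·w_3 = (-0.6860)·(-1) + (-0.5145)·2 + 0.5145·2 = 0.6860; e_2·w_3 = (-0.5218)·(-1) + (-0.1449)·2 + (-0.8407)·2 = -1.4494.
u_3 = w_3 − 0.6860·e_1 + 1.4494·e_2 = (-1.2857, 2.1429, 0.4286).
‖u_3‖ = 2.5355, so e_3 = (-0.5071, 0.8452, 0.1690).

Q = [[-0.6860, -0.5218, -0.5071], [-0.5145, -0.1449, 0.8452], [0.5145, -0.8407, 0.1690]], R = [[5.8310, -0.8575, 0.6860], [0.0000, 3.0438, -1.4494], [0.0000, 0.0000, 2.5355]]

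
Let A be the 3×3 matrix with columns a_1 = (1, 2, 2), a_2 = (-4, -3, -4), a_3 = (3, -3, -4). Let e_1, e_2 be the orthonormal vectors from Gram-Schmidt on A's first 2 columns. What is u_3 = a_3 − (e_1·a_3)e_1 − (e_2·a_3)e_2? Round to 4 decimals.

u_3 = (0.6222, 1.2444, -1.5556)

e_1 = a_1/‖a_1‖ = (1, 2, 2)/3.0000 = (0.3333, 0.6667, 0.6667).
r_{12} = e_1·a_2 = -6.0000.
u_2 = a_2 + 6.0000·e_1 = (-2.0000, 1.0000, 0.0000).
‖u_2‖ = 2.2361, so e_2 = (-0.8944, 0.4472, 0.0000).
r_{13} = e_1·a_3 = -3.6667; r_{23} = e_2·a_3 = -4.0249.
u_3 = a_3 + 3.6667·e_1 + 4.0249·e_2 = (0.6222, 1.2444, -1.5556).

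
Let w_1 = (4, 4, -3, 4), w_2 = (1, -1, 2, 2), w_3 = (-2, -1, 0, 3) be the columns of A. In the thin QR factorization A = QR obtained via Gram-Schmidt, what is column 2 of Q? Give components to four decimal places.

e_1 = w_1/‖w_1‖ = (4, 4, -3, 4)/7.5498 = (0.5298, 0.5298, -0.3974, 0.5298).
r_{12} = e_1·w_2 = 0.2649.
u_2 = w_2 − 0.2649·e_1 = (0.8596, -1.1404, 2.1053, 1.8596).
‖u_2‖ = 3.1512, so e_2 = (0.2728, -0.3619, 0.6681, 0.5901).

e_2 = (0.2728, -0.3619, 0.6681, 0.5901)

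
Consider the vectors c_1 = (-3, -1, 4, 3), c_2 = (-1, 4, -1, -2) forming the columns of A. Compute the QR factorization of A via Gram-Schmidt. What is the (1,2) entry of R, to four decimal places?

c_1 = (-3, -1, 4, 3); ‖c_1‖ = 5.9161, so q_1 = (-0.5071, -0.1690, 0.6761, 0.5071).
r_{12} = q_1·c_2 = -1.8593.

r_{12} = -1.8593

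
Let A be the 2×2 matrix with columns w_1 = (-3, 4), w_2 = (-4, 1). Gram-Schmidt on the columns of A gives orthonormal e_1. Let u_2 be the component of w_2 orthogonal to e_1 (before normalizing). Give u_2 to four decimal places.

w_1 = (-3, 4); ‖w_1‖ = 5.0000, so e_1 = (-0.6000, 0.8000).
e_1·w_2 = (-0.6000)·(-4) + 0.8000·1 = 3.2000.
u_2 = w_2 − 3.2000·e_1 = (-2.0800, -1.5600).

u_2 = (-2.0800, -1.5600)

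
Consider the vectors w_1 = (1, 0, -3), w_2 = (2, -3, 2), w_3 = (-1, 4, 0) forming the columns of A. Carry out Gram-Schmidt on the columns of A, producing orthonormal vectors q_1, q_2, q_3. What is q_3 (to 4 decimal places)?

w_1 = (1, 0, -3); ‖w_1‖ = 3.1623, so q_1 = (0.3162, 0.0000, -0.9487).
q_1·w_2 = 0.3162·2 + 0.0000·(-3) + (-0.9487)·2 = -1.2649.
u_2 = w_2 + 1.2649·q_1 = (2.4000, -3.0000, 0.8000).
‖u_2‖ = 3.9243, so q_2 = (0.6116, -0.7645, 0.2039).
q_1·w_3 = 0.3162·(-1) + 0.0000·4 + (-0.9487)·0 = -0.3162; q_2·w_3 = 0.6116·(-1) + (-0.7645)·4 + 0.2039·0 = -3.6695.
u_3 = w_3 + 0.3162·q_1 + 3.6695·q_2 = (1.3442, 1.1948, 0.4481).
‖u_3‖ = 1.8534, so q_3 = (0.7252, 0.6447, 0.2417).

q_3 = (0.7252, 0.6447, 0.2417)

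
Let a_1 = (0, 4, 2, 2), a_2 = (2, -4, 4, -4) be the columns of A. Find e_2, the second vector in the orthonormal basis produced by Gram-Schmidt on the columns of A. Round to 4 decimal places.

e_2 = (0.3111, -0.2074, 0.8296, -0.4148)

a_1 = (0, 4, 2, 2); ‖a_1‖ = 4.8990, so e_1 = (0.0000, 0.8165, 0.4082, 0.4082).
e_1·a_2 = 0.0000·2 + 0.8165·(-4) + 0.4082·4 + 0.4082·(-4) = -3.2660.
u_2 = a_2 + 3.2660·e_1 = (2.0000, -1.3333, 5.3333, -2.6667).
‖u_2‖ = 6.4291, so e_2 = (0.3111, -0.2074, 0.8296, -0.4148).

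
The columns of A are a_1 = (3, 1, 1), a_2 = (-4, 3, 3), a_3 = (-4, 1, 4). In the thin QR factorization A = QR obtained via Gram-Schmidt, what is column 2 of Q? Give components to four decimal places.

q_2 = (-0.4264, 0.6396, 0.6396)

q_1 = a_1/‖a_1‖ = (3, 1, 1)/3.3166 = (0.9045, 0.3015, 0.3015).
r_{12} = q_1·a_2 = -1.8091.
u_2 = a_2 + 1.8091·q_1 = (-2.3636, 3.5455, 3.5455).
‖u_2‖ = 5.5432, so q_2 = (-0.4264, 0.6396, 0.6396).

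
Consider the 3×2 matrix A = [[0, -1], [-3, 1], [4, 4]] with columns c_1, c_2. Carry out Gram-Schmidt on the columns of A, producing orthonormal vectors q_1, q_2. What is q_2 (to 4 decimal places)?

c_1 = (0, -3, 4); ‖c_1‖ = 5.0000, so q_1 = (0.0000, -0.6000, 0.8000).
q_1·c_2 = 0.0000·(-1) + (-0.6000)·1 + 0.8000·4 = 2.6000.
u_2 = c_2 − 2.6000·q_1 = (-1.0000, 2.5600, 1.9200).
‖u_2‖ = 3.3526, so q_2 = (-0.2983, 0.7636, 0.5727).

q_2 = (-0.2983, 0.7636, 0.5727)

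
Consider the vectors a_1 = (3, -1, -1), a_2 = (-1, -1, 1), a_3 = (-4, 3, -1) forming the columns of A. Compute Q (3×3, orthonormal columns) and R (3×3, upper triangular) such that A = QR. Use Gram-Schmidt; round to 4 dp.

a_1 = (3, -1, -1); ‖a_1‖ = 3.3166, so q_1 = (0.9045, -0.3015, -0.3015).
q_1·a_2 = 0.9045·(-1) + (-0.3015)·(-1) + (-0.3015)·1 = -0.9045.
u_2 = a_2 + 0.9045·q_1 = (-0.1818, -1.2727, 0.7273).
‖u_2‖ = 1.4771, so q_2 = (-0.1231, -0.8616, 0.4924).
q_1·a_3 = 0.9045·(-4) + (-0.3015)·3 + (-0.3015)·(-1) = -4.2212; q_2·a_3 = (-0.1231)·(-4) + (-0.8616)·3 + 0.4924·(-1) = -2.5849.
u_3 = a_3 + 4.2212·q_1 + 2.5849·q_2 = (-0.5000, -0.5000, -1.0000).
‖u_3‖ = 1.2247, so q_3 = (-0.4082, -0.4082, -0.8165).

Q = [[0.9045, -0.1231, -0.4082], [-0.3015, -0.8616, -0.4082], [-0.3015, 0.4924, -0.8165]], R = [[3.3166, -0.9045, -4.2212], [0.0000, 1.4771, -2.5849], [0.0000, 0.0000, 1.2247]]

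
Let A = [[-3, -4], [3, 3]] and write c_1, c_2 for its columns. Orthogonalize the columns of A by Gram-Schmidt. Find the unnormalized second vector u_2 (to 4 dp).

u_2 = (-0.5000, -0.5000)

e_1 = c_1/‖c_1‖ = (-3, 3)/4.2426 = (-0.7071, 0.7071).
r_{12} = e_1·c_2 = 4.9497.
u_2 = c_2 − 4.9497·e_1 = (-0.5000, -0.5000).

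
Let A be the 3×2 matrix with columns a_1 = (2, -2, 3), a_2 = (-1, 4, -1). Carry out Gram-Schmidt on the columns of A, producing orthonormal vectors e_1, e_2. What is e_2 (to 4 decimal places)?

e_2 = (0.1865, 0.8703, 0.4559)

a_1 = (2, -2, 3); ‖a_1‖ = 4.1231, so e_1 = (0.4851, -0.4851, 0.7276).
e_1·a_2 = 0.4851·(-1) + (-0.4851)·4 + 0.7276·(-1) = -3.1530.
u_2 = a_2 + 3.1530·e_1 = (0.5294, 2.4706, 1.2941).
‖u_2‖ = 2.8388, so e_2 = (0.1865, 0.8703, 0.4559).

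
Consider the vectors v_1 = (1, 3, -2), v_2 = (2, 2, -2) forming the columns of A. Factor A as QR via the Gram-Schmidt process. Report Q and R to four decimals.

v_1 = (1, 3, -2); ‖v_1‖ = 3.7417, so e_1 = (0.2673, 0.8018, -0.5345).
e_1·v_2 = 0.2673·2 + 0.8018·2 + (-0.5345)·(-2) = 3.2071.
u_2 = v_2 − 3.2071·e_1 = (1.1429, -0.5714, -0.2857).
‖u_2‖ = 1.3093, so e_2 = (0.8729, -0.4364, -0.2182).

Q = [[0.2673, 0.8729], [0.8018, -0.4364], [-0.5345, -0.2182]], R = [[3.7417, 3.2071], [0.0000, 1.3093]]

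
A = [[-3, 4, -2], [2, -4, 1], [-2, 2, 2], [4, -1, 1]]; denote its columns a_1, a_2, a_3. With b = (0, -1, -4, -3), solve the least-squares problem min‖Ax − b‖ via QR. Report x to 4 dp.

e_1 = a_1/‖a_1‖ = (-3, 2, -2, 4)/5.7446 = (-0.5222, 0.3482, -0.3482, 0.6963).
r_{12} = e_1·a_2 = -4.8742.
u_2 = a_2 + 4.8742·e_1 = (1.4545, -2.3030, 0.3030, 2.3939).
‖u_2‖ = 3.6390, so e_2 = (0.3997, -0.6329, 0.0833, 0.6579).
r_{13} = e_1·a_3 = 1.3926; r_{23} = e_2·a_3 = -0.6079.
u_3 = a_3 − 1.3926·e_1 + 0.6079·e_2 = (-1.0297, 0.1304, 2.5355, 0.4302).
‖u_3‖ = 2.7733, so e_3 = (-0.3713, 0.0470, 0.9142, 0.1551).
Qᵀb = (-1.0445, -1.6738, -4.1694).
Back-substitute: x_3 = -4.1694/2.7733 = -1.5034.
x_2 = (-1.6738 + 0.6079·(-1.5034))/3.6390 = -0.7111.
x_1 = (-1.0445 + 4.8742·(-0.7111) − 1.3926·(-1.5034))/5.7446 = -0.4207.

x = (-0.4207, -0.7111, -1.5034)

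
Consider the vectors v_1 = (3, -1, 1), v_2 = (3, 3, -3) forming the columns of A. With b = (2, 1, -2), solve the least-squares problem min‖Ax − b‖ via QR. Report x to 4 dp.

q_1 = v_1/‖v_1‖ = (3, -1, 1)/3.3166 = (0.9045, -0.3015, 0.3015).
r_{12} = q_1·v_2 = 0.9045.
u_2 = v_2 − 0.9045·q_1 = (2.1818, 3.2727, -3.2727).
‖u_2‖ = 5.1168, so q_2 = (0.4264, 0.6396, -0.6396).
Qᵀb = (0.9045, 2.7716).
Back-substitute: x_2 = 2.7716/5.1168 = 0.5417.
x_1 = (0.9045 − 0.9045·0.5417)/3.3166 = 0.1250.

x = (0.1250, 0.5417)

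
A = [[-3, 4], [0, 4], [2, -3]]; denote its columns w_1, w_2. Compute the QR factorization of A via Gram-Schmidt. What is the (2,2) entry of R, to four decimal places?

q_1 = w_1/‖w_1‖ = (-3, 0, 2)/3.6056 = (-0.8321, 0.0000, 0.5547).
r_{12} = q_1·w_2 = -4.9923.
u_2 = w_2 + 4.9923·q_1 = (-0.1538, 4.0000, -0.2308).
r_{22} = ‖u_2‖ = 4.0096.

r_{22} = 4.0096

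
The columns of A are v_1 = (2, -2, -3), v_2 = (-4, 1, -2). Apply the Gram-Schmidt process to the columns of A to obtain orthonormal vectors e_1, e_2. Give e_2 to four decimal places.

e_2 = (-0.7880, 0.1182, -0.6042)

e_1 = v_1/‖v_1‖ = (2, -2, -3)/4.1231 = (0.4851, -0.4851, -0.7276).
r_{12} = e_1·v_2 = -0.9701.
u_2 = v_2 + 0.9701·e_1 = (-3.5294, 0.5294, -2.7059).
‖u_2‖ = 4.4787, so e_2 = (-0.7880, 0.1182, -0.6042).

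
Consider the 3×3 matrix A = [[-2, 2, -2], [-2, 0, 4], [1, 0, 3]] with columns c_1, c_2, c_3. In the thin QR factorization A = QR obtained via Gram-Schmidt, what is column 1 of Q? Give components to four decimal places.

q_1 = (-0.6667, -0.6667, 0.3333)

c_1 = (-2, -2, 1); ‖c_1‖ = 3.0000, so q_1 = (-0.6667, -0.6667, 0.3333).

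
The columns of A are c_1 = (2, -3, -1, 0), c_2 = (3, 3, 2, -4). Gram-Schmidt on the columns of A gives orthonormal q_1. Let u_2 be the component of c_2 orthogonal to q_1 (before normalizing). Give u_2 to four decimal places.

c_1 = (2, -3, -1, 0); ‖c_1‖ = 3.7417, so q_1 = (0.5345, -0.8018, -0.2673, 0.0000).
q_1·c_2 = 0.5345·3 + (-0.8018)·3 + (-0.2673)·2 + 0.0000·(-4) = -1.3363.
u_2 = c_2 + 1.3363·q_1 = (3.7143, 1.9286, 1.6429, -4.0000).

u_2 = (3.7143, 1.9286, 1.6429, -4.0000)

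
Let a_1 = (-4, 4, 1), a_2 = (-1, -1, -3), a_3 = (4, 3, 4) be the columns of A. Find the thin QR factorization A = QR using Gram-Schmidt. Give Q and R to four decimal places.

e_1 = a_1/‖a_1‖ = (-4, 4, 1)/5.7446 = (-0.6963, 0.6963, 0.1741).
r_{12} = e_1·a_2 = -0.5222.
u_2 = a_2 + 0.5222·e_1 = (-1.3636, -0.6364, -2.9091).
‖u_2‖ = 3.2753, so e_2 = (-0.4163, -0.1943, -0.8882).
r_{13} = e_1·a_3 = 0.0000; r_{23} = e_2·a_3 = -5.8011.
u_3 = a_3 + 0.0000·e_1 + 5.8011·e_2 = (1.5847, 1.8729, -1.1525).
‖u_3‖ = 2.7106, so e_3 = (0.5846, 0.6909, -0.4252).

Q = [[-0.6963, -0.4163, 0.5846], [0.6963, -0.1943, 0.6909], [0.1741, -0.8882, -0.4252]], R = [[5.7446, -0.5222, 0.0000], [0.0000, 3.2753, -5.8011], [0.0000, 0.0000, 2.7106]]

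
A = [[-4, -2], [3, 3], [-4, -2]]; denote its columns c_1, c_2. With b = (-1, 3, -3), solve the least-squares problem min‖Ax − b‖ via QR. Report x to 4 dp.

c_1 = (-4, 3, -4); ‖c_1‖ = 6.4031, so q_1 = (-0.6247, 0.4685, -0.6247).
q_1·c_2 = (-0.6247)·(-2) + 0.4685·3 + (-0.6247)·(-2) = 3.9043.
u_2 = c_2 − 3.9043·q_1 = (0.4390, 1.1707, 0.4390).
‖u_2‖ = 1.3252, so q_2 = (0.3313, 0.8835, 0.3313).
Qᵀb = (3.9043, 1.3252).
Back-substitute: x_2 = 1.3252/1.3252 = 1.0000.
x_1 = (3.9043 − 3.9043·1.0000)/6.4031 = 0.0000.

x = (0.0000, 1.0000)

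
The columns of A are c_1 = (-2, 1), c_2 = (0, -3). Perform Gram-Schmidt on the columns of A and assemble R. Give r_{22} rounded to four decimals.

r_{22} = 2.6833

q_1 = c_1/‖c_1‖ = (-2, 1)/2.2361 = (-0.8944, 0.4472).
r_{12} = q_1·c_2 = -1.3416.
u_2 = c_2 + 1.3416·q_1 = (-1.2000, -2.4000).
r_{22} = ‖u_2‖ = 2.6833.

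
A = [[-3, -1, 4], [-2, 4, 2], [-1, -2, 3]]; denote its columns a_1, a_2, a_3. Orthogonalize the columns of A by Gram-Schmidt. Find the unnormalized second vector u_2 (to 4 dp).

a_1 = (-3, -2, -1); ‖a_1‖ = 3.7417, so e_1 = (-0.8018, -0.5345, -0.2673).
e_1·a_2 = (-0.8018)·(-1) + (-0.5345)·4 + (-0.2673)·(-2) = -0.8018.
u_2 = a_2 + 0.8018·e_1 = (-1.6429, 3.5714, -2.2143).

u_2 = (-1.6429, 3.5714, -2.2143)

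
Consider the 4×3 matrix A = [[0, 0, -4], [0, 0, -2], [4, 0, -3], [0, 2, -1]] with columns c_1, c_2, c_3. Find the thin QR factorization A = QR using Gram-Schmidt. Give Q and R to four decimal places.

c_1 = (0, 0, 4, 0); ‖c_1‖ = 4.0000, so q_1 = (0.0000, 0.0000, 1.0000, 0.0000).
q_1·c_2 = 0.0000·0 + 0.0000·0 + 1.0000·0 + 0.0000·2 = 0.0000.
u_2 = c_2 + 0.0000·q_1 = (0.0000, 0.0000, 0.0000, 2.0000).
‖u_2‖ = 2.0000, so q_2 = (0.0000, 0.0000, 0.0000, 1.0000).
q_1·c_3 = 0.0000·(-4) + 0.0000·(-2) + 1.0000·(-3) + 0.0000·(-1) = -3.0000; q_2·c_3 = 0.0000·(-4) + 0.0000·(-2) + 0.0000·(-3) + 1.0000·(-1) = -1.0000.
u_3 = c_3 + 3.0000·q_1 + 1.0000·q_2 = (-4.0000, -2.0000, 0.0000, 0.0000).
‖u_3‖ = 4.4721, so q_3 = (-0.8944, -0.4472, 0.0000, 0.0000).

Q = [[0.0000, 0.0000, -0.8944], [0.0000, 0.0000, -0.4472], [1.0000, 0.0000, 0.0000], [0.0000, 1.0000, 0.0000]], R = [[4.0000, 0.0000, -3.0000], [0.0000, 2.0000, -1.0000], [0.0000, 0.0000, 4.4721]]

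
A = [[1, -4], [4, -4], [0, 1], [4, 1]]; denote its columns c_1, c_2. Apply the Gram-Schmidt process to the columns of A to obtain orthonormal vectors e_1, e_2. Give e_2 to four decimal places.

e_1 = c_1/‖c_1‖ = (1, 4, 0, 4)/5.7446 = (0.1741, 0.6963, 0.0000, 0.6963).
r_{12} = e_1·c_2 = -2.7852.
u_2 = c_2 + 2.7852·e_1 = (-3.5152, -2.0606, 1.0000, 2.9394).
‖u_2‖ = 5.1227, so e_2 = (-0.6862, -0.4022, 0.1952, 0.5738).

e_2 = (-0.6862, -0.4022, 0.1952, 0.5738)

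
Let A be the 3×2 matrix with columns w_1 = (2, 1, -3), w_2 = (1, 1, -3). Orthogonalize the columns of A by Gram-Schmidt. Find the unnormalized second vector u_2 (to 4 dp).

u_2 = (-0.7143, 0.1429, -0.4286)

e_1 = w_1/‖w_1‖ = (2, 1, -3)/3.7417 = (0.5345, 0.2673, -0.8018).
r_{12} = e_1·w_2 = 3.2071.
u_2 = w_2 − 3.2071·e_1 = (-0.7143, 0.1429, -0.4286).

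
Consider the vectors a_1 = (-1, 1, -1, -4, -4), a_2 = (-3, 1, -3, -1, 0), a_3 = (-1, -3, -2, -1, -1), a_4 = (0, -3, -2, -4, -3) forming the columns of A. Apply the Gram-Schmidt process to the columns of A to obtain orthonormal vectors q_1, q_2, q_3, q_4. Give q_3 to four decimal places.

q_3 = (-0.0120, -0.9487, -0.2898, -0.0432, -0.1185)

a_1 = (-1, 1, -1, -4, -4); ‖a_1‖ = 5.9161, so q_1 = (-0.1690, 0.1690, -0.1690, -0.6761, -0.6761).
q_1·a_2 = (-0.1690)·(-3) + 0.1690·1 + (-0.1690)·(-3) + (-0.6761)·(-1) + (-0.6761)·0 = 1.8593.
u_2 = a_2 − 1.8593·q_1 = (-2.6857, 0.6857, -2.6857, 0.2571, 1.2571).
‖u_2‖ = 4.0673, so q_2 = (-0.6603, 0.1686, -0.6603, 0.0632, 0.3091).
q_1·a_3 = (-0.1690)·(-1) + 0.1690·(-3) + (-0.1690)·(-2) + (-0.6761)·(-1) + (-0.6761)·(-1) = 1.3522; q_2·a_3 = (-0.6603)·(-1) + 0.1686·(-3) + (-0.6603)·(-2) + 0.0632·(-1) + 0.3091·(-1) = 1.1029.
u_3 = a_3 − 1.3522·q_1 − 1.1029·q_2 = (-0.0432, -3.4145, -1.0432, -0.1554, -0.4266).
‖u_3‖ = 3.5993, so q_3 = (-0.0120, -0.9487, -0.2898, -0.0432, -0.1185).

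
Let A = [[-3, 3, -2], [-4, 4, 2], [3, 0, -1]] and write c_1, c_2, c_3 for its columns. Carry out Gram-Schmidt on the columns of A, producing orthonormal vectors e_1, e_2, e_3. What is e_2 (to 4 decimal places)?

e_2 = (0.3087, 0.4116, 0.8575)

e_1 = c_1/‖c_1‖ = (-3, -4, 3)/5.8310 = (-0.5145, -0.6860, 0.5145).
r_{12} = e_1·c_2 = -4.2875.
u_2 = c_2 + 4.2875·e_1 = (0.7941, 1.0588, 2.2059).
‖u_2‖ = 2.5725, so e_2 = (0.3087, 0.4116, 0.8575).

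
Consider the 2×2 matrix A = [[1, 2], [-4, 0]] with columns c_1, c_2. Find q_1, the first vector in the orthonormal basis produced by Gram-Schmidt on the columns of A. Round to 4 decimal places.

q_1 = (0.2425, -0.9701)

q_1 = c_1/‖c_1‖ = (1, -4)/4.1231 = (0.2425, -0.9701).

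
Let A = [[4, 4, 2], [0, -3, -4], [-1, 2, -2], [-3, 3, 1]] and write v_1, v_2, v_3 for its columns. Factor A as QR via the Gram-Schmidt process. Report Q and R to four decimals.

v_1 = (4, 0, -1, -3); ‖v_1‖ = 5.0990, so q_1 = (0.7845, 0.0000, -0.1961, -0.5883).
q_1·v_2 = 0.7845·4 + 0.0000·(-3) + (-0.1961)·2 + (-0.5883)·3 = 0.9806.
u_2 = v_2 − 0.9806·q_1 = (3.2308, -3.0000, 2.1923, 3.5769).
‖u_2‖ = 6.0859, so q_2 = (0.5309, -0.4929, 0.3602, 0.5877).
q_1·v_3 = 0.7845·2 + 0.0000·(-4) + (-0.1961)·(-2) + (-0.5883)·1 = 1.3728; q_2·v_3 = 0.5309·2 + (-0.4929)·(-4) + 0.3602·(-2) + 0.5877·1 = 2.9008.
u_3 = v_3 − 1.3728·q_1 − 2.9008·q_2 = (-0.6168, -2.5701, -2.7757, 0.1028).
‖u_3‖ = 3.8342, so q_3 = (-0.1609, -0.6703, -0.7239, 0.0268).

Q = [[0.7845, 0.5309, -0.1609], [0.0000, -0.4929, -0.6703], [-0.1961, 0.3602, -0.7239], [-0.5883, 0.5877, 0.0268]], R = [[5.0990, 0.9806, 1.3728], [0.0000, 6.0859, 2.9008], [0.0000, 0.0000, 3.8342]]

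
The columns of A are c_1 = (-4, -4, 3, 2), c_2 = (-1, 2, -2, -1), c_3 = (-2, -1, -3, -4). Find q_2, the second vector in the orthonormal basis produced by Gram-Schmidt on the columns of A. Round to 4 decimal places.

c_1 = (-4, -4, 3, 2); ‖c_1‖ = 6.7082, so q_1 = (-0.5963, -0.5963, 0.4472, 0.2981).
q_1·c_2 = (-0.5963)·(-1) + (-0.5963)·2 + 0.4472·(-2) + 0.2981·(-1) = -1.7889.
u_2 = c_2 + 1.7889·q_1 = (-2.0667, 0.9333, -1.2000, -0.4667).
‖u_2‖ = 2.6077, so q_2 = (-0.7925, 0.3579, -0.4602, -0.1790).

q_2 = (-0.7925, 0.3579, -0.4602, -0.1790)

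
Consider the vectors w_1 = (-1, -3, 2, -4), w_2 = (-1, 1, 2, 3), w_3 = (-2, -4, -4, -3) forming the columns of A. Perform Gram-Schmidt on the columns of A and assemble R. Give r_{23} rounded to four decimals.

w_1 = (-1, -3, 2, -4); ‖w_1‖ = 5.4772, so q_1 = (-0.1826, -0.5477, 0.3651, -0.7303).
q_1·w_2 = (-0.1826)·(-1) + (-0.5477)·1 + 0.3651·2 + (-0.7303)·3 = -1.8257.
u_2 = w_2 + 1.8257·q_1 = (-1.3333, 0.0000, 2.6667, 1.6667).
‖u_2‖ = 3.4157, so q_2 = (-0.3904, 0.0000, 0.7807, 0.4880).
r_{23} = q_2·w_3 = -3.8060.

r_{23} = -3.8060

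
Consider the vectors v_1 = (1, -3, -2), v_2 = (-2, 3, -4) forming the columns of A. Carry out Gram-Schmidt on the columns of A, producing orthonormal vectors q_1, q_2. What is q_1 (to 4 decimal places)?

q_1 = (0.2673, -0.8018, -0.5345)

v_1 = (1, -3, -2); ‖v_1‖ = 3.7417, so q_1 = (0.2673, -0.8018, -0.5345).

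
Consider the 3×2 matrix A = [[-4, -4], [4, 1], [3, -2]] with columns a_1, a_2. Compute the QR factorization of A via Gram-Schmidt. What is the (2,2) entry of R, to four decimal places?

a_1 = (-4, 4, 3); ‖a_1‖ = 6.4031, so e_1 = (-0.6247, 0.6247, 0.4685).
e_1·a_2 = (-0.6247)·(-4) + 0.6247·1 + 0.4685·(-2) = 2.1864.
u_2 = a_2 − 2.1864·e_1 = (-2.6341, -0.3659, -3.0244).
r_{22} = ‖u_2‖ = 4.0273.

r_{22} = 4.0273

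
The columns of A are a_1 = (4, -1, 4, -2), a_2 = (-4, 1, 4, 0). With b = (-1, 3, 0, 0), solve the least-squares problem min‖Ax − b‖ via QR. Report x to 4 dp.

x = (-0.1836, 0.2066)

a_1 = (4, -1, 4, -2); ‖a_1‖ = 6.0828, so q_1 = (0.6576, -0.1644, 0.6576, -0.3288).
q_1·a_2 = 0.6576·(-4) + (-0.1644)·1 + 0.6576·4 + (-0.3288)·0 = -0.1644.
u_2 = a_2 + 0.1644·q_1 = (-3.8919, 0.9730, 4.1081, -0.0541).
‖u_2‖ = 5.7422, so q_2 = (-0.6778, 0.1694, 0.7154, -0.0094).
Qᵀb = (-1.1508, 1.1861).
Back-substitute: x_2 = 1.1861/5.7422 = 0.2066.
x_1 = (-1.1508 + 0.1644·0.2066)/6.0828 = -0.1836.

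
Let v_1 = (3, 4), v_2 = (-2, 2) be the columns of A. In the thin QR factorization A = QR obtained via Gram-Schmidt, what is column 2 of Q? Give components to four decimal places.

e_2 = (-0.8000, 0.6000)

e_1 = v_1/‖v_1‖ = (3, 4)/5.0000 = (0.6000, 0.8000).
r_{12} = e_1·v_2 = 0.4000.
u_2 = v_2 − 0.4000·e_1 = (-2.2400, 1.6800).
‖u_2‖ = 2.8000, so e_2 = (-0.8000, 0.6000).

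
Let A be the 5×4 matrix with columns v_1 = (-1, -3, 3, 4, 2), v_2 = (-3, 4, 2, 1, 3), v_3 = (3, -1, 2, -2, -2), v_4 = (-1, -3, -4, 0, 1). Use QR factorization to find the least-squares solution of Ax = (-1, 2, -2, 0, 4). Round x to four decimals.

x = (-0.2008, 1.0547, 0.4255, 0.9637)

v_1 = (-1, -3, 3, 4, 2); ‖v_1‖ = 6.2450, so e_1 = (-0.1601, -0.4804, 0.4804, 0.6405, 0.3203).
e_1·v_2 = (-0.1601)·(-3) + (-0.4804)·4 + 0.4804·2 + 0.6405·1 + 0.3203·3 = 1.1209.
u_2 = v_2 − 1.1209·e_1 = (-2.8205, 4.5385, 1.4615, 0.2821, 2.6410).
‖u_2‖ = 6.1436, so e_2 = (-0.4591, 0.7387, 0.2379, 0.0459, 0.4299).
e_1·v_3 = (-0.1601)·3 + (-0.4804)·(-1) + 0.4804·2 + 0.6405·(-2) + 0.3203·(-2) = -0.9608; e_2·v_3 = (-0.4591)·3 + 0.7387·(-1) + 0.2379·2 + 0.0459·(-2) + 0.4299·(-2) = -2.5918.
u_3 = v_3 + 0.9608·e_1 + 2.5918·e_2 = (1.6563, 0.4531, 3.0781, -1.2656, -0.5781).
‖u_3‖ = 3.7894, so e_3 = (0.4371, 0.1196, 0.8123, -0.3340, -0.1526).
e_1·v_4 = (-0.1601)·(-1) + (-0.4804)·(-3) + 0.4804·(-4) + 0.6405·0 + 0.3203·1 = 0.0000; e_2·v_4 = (-0.4591)·(-1) + 0.7387·(-3) + 0.2379·(-4) + 0.0459·0 + 0.4299·1 = -2.2788; e_3·v_4 = 0.4371·(-1) + 0.1196·(-3) + 0.8123·(-4) + (-0.3340)·0 + (-0.1526)·1 = -4.1976.
u_4 = v_4 + 0.0000·e_1 + 2.2788·e_2 + 4.1976·e_3 = (-0.2115, -0.8146, -0.0482, -1.2973, 1.3392).
‖u_4‖ = 2.0463, so e_4 = (-0.1034, -0.3981, -0.0235, -0.6340, 0.6545).
Qᵀb = (-0.4804, 3.1803, -2.4328, 1.9721).
Back-substitute: x_4 = 1.9721/2.0463 = 0.9637.
x_3 = (-2.4328 + 4.1976·0.9637)/3.7894 = 0.4255.
x_2 = (3.1803 + 2.5918·0.4255 + 2.2788·0.9637)/6.1436 = 1.0547.
x_1 = (-0.4804 − 1.1209·1.0547 + 0.9608·0.4255 + 0.0000·0.9637)/6.2450 = -0.2008.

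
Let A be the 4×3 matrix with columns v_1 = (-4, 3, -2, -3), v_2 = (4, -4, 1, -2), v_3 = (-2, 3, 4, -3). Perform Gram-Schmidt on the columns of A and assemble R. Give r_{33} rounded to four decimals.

r_{33} = 5.4211

q_1 = v_1/‖v_1‖ = (-4, 3, -2, -3)/6.1644 = (-0.6489, 0.4867, -0.3244, -0.4867).
r_{12} = q_1·v_2 = -3.8933.
u_2 = v_2 + 3.8933·q_1 = (1.4737, -2.1053, -0.2632, -3.8947).
‖u_2‖ = 4.6736, so q_2 = (0.3153, -0.4505, -0.0563, -0.8334).
r_{13} = q_1·v_3 = 2.9200; r_{23} = q_2·v_3 = 0.2928.
u_3 = v_3 − 2.9200·q_1 − 0.2928·q_2 = (-0.1976, 1.7108, 4.9639, -1.3349).
r_{33} = ‖u_3‖ = 5.4211.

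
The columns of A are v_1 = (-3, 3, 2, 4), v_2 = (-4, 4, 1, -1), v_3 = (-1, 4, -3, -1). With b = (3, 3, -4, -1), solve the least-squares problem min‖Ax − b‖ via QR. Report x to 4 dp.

q_1 = v_1/‖v_1‖ = (-3, 3, 2, 4)/6.1644 = (-0.4867, 0.4867, 0.3244, 0.6489).
r_{12} = q_1·v_2 = 3.5689.
u_2 = v_2 − 3.5689·q_1 = (-2.2632, 2.2632, -0.1579, -3.3158).
‖u_2‖ = 4.6112, so q_2 = (-0.4908, 0.4908, -0.0342, -0.7191).
r_{13} = q_1·v_3 = 0.8111; r_{23} = q_2·v_3 = 3.2758.
u_3 = v_3 − 0.8111·q_1 − 3.2758·q_2 = (1.0025, 1.9975, -3.1510, 0.8292).
‖u_3‖ = 3.9511, so q_3 = (0.2537, 0.5056, -0.7975, 0.2099).
Qᵀb = (-1.9467, 0.8560, 5.2579).
Back-substitute: x_3 = 5.2579/3.9511 = 1.3307.
x_2 = (0.8560 − 3.2758·1.3307)/4.6112 = -0.7597.
x_1 = (-1.9467 − 3.5689·(-0.7597) − 0.8111·1.3307)/6.1644 = -0.0511.

x = (-0.0511, -0.7597, 1.3307)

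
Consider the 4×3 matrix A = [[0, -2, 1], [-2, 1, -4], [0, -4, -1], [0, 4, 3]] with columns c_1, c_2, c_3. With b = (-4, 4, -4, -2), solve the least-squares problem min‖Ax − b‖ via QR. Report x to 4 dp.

c_1 = (0, -2, 0, 0); ‖c_1‖ = 2.0000, so e_1 = (0.0000, -1.0000, 0.0000, 0.0000).
e_1·c_2 = 0.0000·(-2) + (-1.0000)·1 + 0.0000·(-4) + 0.0000·4 = -1.0000.
u_2 = c_2 + 1.0000·e_1 = (-2.0000, 0.0000, -4.0000, 4.0000).
‖u_2‖ = 6.0000, so e_2 = (-0.3333, 0.0000, -0.6667, 0.6667).
e_1·c_3 = 0.0000·1 + (-1.0000)·(-4) + 0.0000·(-1) + 0.0000·3 = 4.0000; e_2·c_3 = (-0.3333)·1 + 0.0000·(-4) + (-0.6667)·(-1) + 0.6667·3 = 2.3333.
u_3 = c_3 − 4.0000·e_1 − 2.3333·e_2 = (1.7778, 0.0000, 0.5556, 1.4444).
‖u_3‖ = 2.3570, so e_3 = (0.7542, 0.0000, 0.2357, 0.6128).
Qᵀb = (-4.0000, 2.6667, -5.1854).
Back-substitute: x_3 = -5.1854/2.3570 = -2.2000.
x_2 = (2.6667 − 2.3333·(-2.2000))/6.0000 = 1.3000.
x_1 = (-4.0000 + 1.0000·1.3000 − 4.0000·(-2.2000))/2.0000 = 3.0500.

x = (3.0500, 1.3000, -2.2000)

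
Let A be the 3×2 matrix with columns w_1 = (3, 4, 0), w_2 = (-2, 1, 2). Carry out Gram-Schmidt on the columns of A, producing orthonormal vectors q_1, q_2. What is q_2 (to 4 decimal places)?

q_1 = w_1/‖w_1‖ = (3, 4, 0)/5.0000 = (0.6000, 0.8000, 0.0000).
r_{12} = q_1·w_2 = -0.4000.
u_2 = w_2 + 0.4000·q_1 = (-1.7600, 1.3200, 2.0000).
‖u_2‖ = 2.9732, so q_2 = (-0.5920, 0.4440, 0.6727).

q_2 = (-0.5920, 0.4440, 0.6727)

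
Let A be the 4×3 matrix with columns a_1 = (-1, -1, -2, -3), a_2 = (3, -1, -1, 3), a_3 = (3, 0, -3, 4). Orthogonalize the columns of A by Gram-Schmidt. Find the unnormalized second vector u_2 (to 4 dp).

a_1 = (-1, -1, -2, -3); ‖a_1‖ = 3.8730, so e_1 = (-0.2582, -0.2582, -0.5164, -0.7746).
e_1·a_2 = (-0.2582)·3 + (-0.2582)·(-1) + (-0.5164)·(-1) + (-0.7746)·3 = -2.3238.
u_2 = a_2 + 2.3238·e_1 = (2.4000, -1.6000, -2.2000, 1.2000).

u_2 = (2.4000, -1.6000, -2.2000, 1.2000)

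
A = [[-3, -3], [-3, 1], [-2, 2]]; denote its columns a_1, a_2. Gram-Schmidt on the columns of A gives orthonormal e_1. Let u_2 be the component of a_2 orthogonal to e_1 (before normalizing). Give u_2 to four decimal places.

e_1 = a_1/‖a_1‖ = (-3, -3, -2)/4.6904 = (-0.6396, -0.6396, -0.4264).
r_{12} = e_1·a_2 = 0.4264.
u_2 = a_2 − 0.4264·e_1 = (-2.7273, 1.2727, 2.1818).

u_2 = (-2.7273, 1.2727, 2.1818)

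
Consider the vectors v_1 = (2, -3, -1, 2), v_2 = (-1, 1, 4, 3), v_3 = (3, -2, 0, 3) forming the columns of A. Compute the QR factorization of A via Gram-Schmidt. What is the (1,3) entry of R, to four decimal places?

q_1 = v_1/‖v_1‖ = (2, -3, -1, 2)/4.2426 = (0.4714, -0.7071, -0.2357, 0.4714).
r_{13} = q_1·v_3 = 4.2426.

r_{13} = 4.2426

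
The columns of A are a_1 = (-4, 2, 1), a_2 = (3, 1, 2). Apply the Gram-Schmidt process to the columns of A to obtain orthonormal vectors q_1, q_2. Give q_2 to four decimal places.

q_1 = a_1/‖a_1‖ = (-4, 2, 1)/4.5826 = (-0.8729, 0.4364, 0.2182).
r_{12} = q_1·a_2 = -1.7457.
u_2 = a_2 + 1.7457·q_1 = (1.4762, 1.7619, 2.3810).
‖u_2‖ = 3.3094, so q_2 = (0.4461, 0.5324, 0.7194).

q_2 = (0.4461, 0.5324, 0.7194)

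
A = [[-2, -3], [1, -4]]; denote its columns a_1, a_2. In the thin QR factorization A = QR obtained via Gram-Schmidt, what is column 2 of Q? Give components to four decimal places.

a_1 = (-2, 1); ‖a_1‖ = 2.2361, so q_1 = (-0.8944, 0.4472).
q_1·a_2 = (-0.8944)·(-3) + 0.4472·(-4) = 0.8944.
u_2 = a_2 − 0.8944·q_1 = (-2.2000, -4.4000).
‖u_2‖ = 4.9193, so q_2 = (-0.4472, -0.8944).

q_2 = (-0.4472, -0.8944)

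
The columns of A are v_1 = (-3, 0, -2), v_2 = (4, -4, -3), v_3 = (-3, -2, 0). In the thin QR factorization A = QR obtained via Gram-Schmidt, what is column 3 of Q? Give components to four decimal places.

e_3 = (-0.3588, -0.7626, 0.5383)

v_1 = (-3, 0, -2); ‖v_1‖ = 3.6056, so e_1 = (-0.8321, 0.0000, -0.5547).
e_1·v_2 = (-0.8321)·4 + 0.0000·(-4) + (-0.5547)·(-3) = -1.6641.
u_2 = v_2 + 1.6641·e_1 = (2.6154, -4.0000, -3.9231).
‖u_2‖ = 6.1831, so e_2 = (0.4230, -0.6469, -0.6345).
e_1·v_3 = (-0.8321)·(-3) + 0.0000·(-2) + (-0.5547)·0 = 2.4962; e_2·v_3 = 0.4230·(-3) + (-0.6469)·(-2) + (-0.6345)·0 = 0.0249.
u_3 = v_3 − 2.4962·e_1 − 0.0249·e_2 = (-0.9336, -1.9839, 1.4004).
‖u_3‖ = 2.6017, so e_3 = (-0.3588, -0.7626, 0.5383).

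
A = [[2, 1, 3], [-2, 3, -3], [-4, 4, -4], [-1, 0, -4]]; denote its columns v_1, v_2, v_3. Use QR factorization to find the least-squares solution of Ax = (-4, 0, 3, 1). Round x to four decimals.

e_1 = v_1/‖v_1‖ = (2, -2, -4, -1)/5.0000 = (0.4000, -0.4000, -0.8000, -0.2000).
r_{12} = e_1·v_2 = -4.0000.
u_2 = v_2 + 4.0000·e_1 = (2.6000, 1.4000, 0.8000, -0.8000).
‖u_2‖ = 3.1623, so e_2 = (0.8222, 0.4427, 0.2530, -0.2530).
r_{13} = e_1·v_3 = 6.4000; r_{23} = e_2·v_3 = 1.1384.
u_3 = v_3 − 6.4000·e_1 − 1.1384·e_2 = (-0.4960, -0.9440, 0.8320, -2.4320).
‖u_3‖ = 2.7828, so e_3 = (-0.1782, -0.3392, 0.2990, -0.8739).
Qᵀb = (-4.2000, -2.7828, 0.7359).
Back-substitute: x_3 = 0.7359/2.7828 = 0.2645.
x_2 = (-2.7828 − 1.1384·0.2645)/3.1623 = -0.9752.
x_1 = (-4.2000 + 4.0000·(-0.9752) − 6.4000·0.2645)/5.0000 = -1.9587.

x = (-1.9587, -0.9752, 0.2645)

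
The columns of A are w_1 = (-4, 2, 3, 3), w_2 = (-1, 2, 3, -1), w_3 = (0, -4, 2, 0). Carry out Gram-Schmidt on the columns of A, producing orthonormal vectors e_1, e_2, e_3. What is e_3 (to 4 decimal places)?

e_3 = (-0.0337, -0.8403, 0.5405, -0.0253)

e_1 = w_1/‖w_1‖ = (-4, 2, 3, 3)/6.1644 = (-0.6489, 0.3244, 0.4867, 0.4867).
r_{12} = e_1·w_2 = 2.2711.
u_2 = w_2 − 2.2711·e_1 = (0.4737, 1.2632, 1.8947, -2.1053).
‖u_2‖ = 3.1372, so e_2 = (0.1510, 0.4026, 0.6040, -0.6711).
r_{13} = e_1·w_3 = -0.3244; r_{23} = e_2·w_3 = -0.4026.
u_3 = w_3 + 0.3244·e_1 + 0.4026·e_2 = (-0.1497, -3.7326, 2.4011, -0.1123).
‖u_3‖ = 4.4421, so e_3 = (-0.0337, -0.8403, 0.5405, -0.0253).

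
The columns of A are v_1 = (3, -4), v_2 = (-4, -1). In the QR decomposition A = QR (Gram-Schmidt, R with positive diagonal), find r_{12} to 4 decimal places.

r_{12} = -1.6000

e_1 = v_1/‖v_1‖ = (3, -4)/5.0000 = (0.6000, -0.8000).
r_{12} = e_1·v_2 = -1.6000.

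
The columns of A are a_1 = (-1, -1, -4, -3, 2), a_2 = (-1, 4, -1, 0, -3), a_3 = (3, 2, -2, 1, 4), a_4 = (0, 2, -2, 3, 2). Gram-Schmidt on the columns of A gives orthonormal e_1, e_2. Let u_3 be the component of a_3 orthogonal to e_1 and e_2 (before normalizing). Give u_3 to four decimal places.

u_3 = (3.0936, 2.8017, -1.2007, 1.7057, 3.1047)

e_1 = a_1/‖a_1‖ = (-1, -1, -4, -3, 2)/5.5678 = (-0.1796, -0.1796, -0.7184, -0.5388, 0.3592).
r_{12} = e_1·a_2 = -0.8980.
u_2 = a_2 + 0.8980·e_1 = (-1.1613, 3.8387, -1.6452, -0.4839, -2.6774).
‖u_2‖ = 5.1180, so e_2 = (-0.2269, 0.7500, -0.3214, -0.0945, -0.5231).
r_{13} = e_1·a_3 = 1.4368; r_{23} = e_2·a_3 = -0.7248.
u_3 = a_3 − 1.4368·e_1 + 0.7248·e_2 = (3.0936, 2.8017, -1.2007, 1.7057, 3.1047).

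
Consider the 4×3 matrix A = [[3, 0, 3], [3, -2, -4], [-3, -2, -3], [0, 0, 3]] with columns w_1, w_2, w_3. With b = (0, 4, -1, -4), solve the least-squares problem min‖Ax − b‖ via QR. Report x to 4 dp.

w_1 = (3, 3, -3, 0); ‖w_1‖ = 5.1962, so e_1 = (0.5774, 0.5774, -0.5774, 0.0000).
e_1·w_2 = 0.5774·0 + 0.5774·(-2) + (-0.5774)·(-2) + 0.0000·0 = 0.0000.
u_2 = w_2 + 0.0000·e_1 = (0.0000, -2.0000, -2.0000, 0.0000).
‖u_2‖ = 2.8284, so e_2 = (0.0000, -0.7071, -0.7071, 0.0000).
e_1·w_3 = 0.5774·3 + 0.5774·(-4) + (-0.5774)·(-3) + 0.0000·3 = 1.1547; e_2·w_3 = 0.0000·3 + (-0.7071)·(-4) + (-0.7071)·(-3) + 0.0000·3 = 4.9497.
u_3 = w_3 − 1.1547·e_1 − 4.9497·e_2 = (2.3333, -1.1667, 1.1667, 3.0000).
‖u_3‖ = 4.1433, so e_3 = (0.5632, -0.2816, 0.2816, 0.7241).
Qᵀb = (2.8868, -2.1213, -4.3042).
Back-substitute: x_3 = -4.3042/4.1433 = -1.0388.
x_2 = (-2.1213 − 4.9497·(-1.0388))/2.8284 = 1.0680.
x_1 = (2.8868 + 0.0000·1.0680 − 1.1547·(-1.0388))/5.1962 = 0.7864.

x = (0.7864, 1.0680, -1.0388)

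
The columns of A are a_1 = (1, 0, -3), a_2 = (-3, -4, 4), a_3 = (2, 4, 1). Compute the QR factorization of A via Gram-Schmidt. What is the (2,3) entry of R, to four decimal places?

a_1 = (1, 0, -3); ‖a_1‖ = 3.1623, so q_1 = (0.3162, 0.0000, -0.9487).
q_1·a_2 = 0.3162·(-3) + 0.0000·(-4) + (-0.9487)·4 = -4.7434.
u_2 = a_2 + 4.7434·q_1 = (-1.5000, -4.0000, -0.5000).
‖u_2‖ = 4.3012, so q_2 = (-0.3487, -0.9300, -0.1162).
r_{23} = q_2·a_3 = -4.5337.

r_{23} = -4.5337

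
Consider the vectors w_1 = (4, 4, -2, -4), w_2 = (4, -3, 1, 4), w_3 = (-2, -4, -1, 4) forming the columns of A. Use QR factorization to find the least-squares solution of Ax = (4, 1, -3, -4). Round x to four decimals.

q_1 = w_1/‖w_1‖ = (4, 4, -2, -4)/7.2111 = (0.5547, 0.5547, -0.2774, -0.5547).
r_{12} = q_1·w_2 = -1.9415.
u_2 = w_2 + 1.9415·q_1 = (5.0769, -1.9231, 0.4615, 2.9231).
‖u_2‖ = 6.1831, so q_2 = (0.8211, -0.3110, 0.0746, 0.4728).
r_{13} = q_1·w_3 = -5.2697; r_{23} = q_2·w_3 = 1.4183.
u_3 = w_3 + 5.2697·q_1 − 1.4183·q_2 = (-0.2414, -0.6358, -2.5674, 0.4064).
‖u_3‖ = 2.6869, so q_3 = (-0.0899, -0.2366, -0.9555, 0.1513).
Qᵀb = (5.8244, 0.8584, 1.6654).
Back-substitute: x_3 = 1.6654/2.6869 = 0.6198.
x_2 = (0.8584 − 1.4183·0.6198)/6.1831 = -0.0033.
x_1 = (5.8244 + 1.9415·(-0.0033) + 5.2697·0.6198)/7.2111 = 1.2598.

x = (1.2598, -0.0033, 0.6198)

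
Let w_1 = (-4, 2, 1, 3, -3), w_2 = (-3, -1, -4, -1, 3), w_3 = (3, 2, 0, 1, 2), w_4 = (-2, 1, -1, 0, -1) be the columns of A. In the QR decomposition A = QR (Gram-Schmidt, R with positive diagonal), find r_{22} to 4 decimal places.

r_{22} = 5.9226

e_1 = w_1/‖w_1‖ = (-4, 2, 1, 3, -3)/6.2450 = (-0.6405, 0.3203, 0.1601, 0.4804, -0.4804).
r_{12} = e_1·w_2 = -0.9608.
u_2 = w_2 + 0.9608·e_1 = (-3.6154, -0.6923, -3.8462, -0.5385, 2.5385).
r_{22} = ‖u_2‖ = 5.9226.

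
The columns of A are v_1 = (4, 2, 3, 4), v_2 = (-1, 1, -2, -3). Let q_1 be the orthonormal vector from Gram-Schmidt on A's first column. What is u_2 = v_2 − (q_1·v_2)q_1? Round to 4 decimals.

v_1 = (4, 2, 3, 4); ‖v_1‖ = 6.7082, so q_1 = (0.5963, 0.2981, 0.4472, 0.5963).
q_1·v_2 = 0.5963·(-1) + 0.2981·1 + 0.4472·(-2) + 0.5963·(-3) = -2.9814.
u_2 = v_2 + 2.9814·q_1 = (0.7778, 1.8889, -0.6667, -1.2222).

u_2 = (0.7778, 1.8889, -0.6667, -1.2222)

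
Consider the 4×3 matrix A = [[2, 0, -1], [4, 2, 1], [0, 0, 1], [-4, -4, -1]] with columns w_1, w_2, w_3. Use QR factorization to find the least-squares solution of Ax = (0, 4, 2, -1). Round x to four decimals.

x = (1.1389, -1.4167, 2.1667)

w_1 = (2, 4, 0, -4); ‖w_1‖ = 6.0000, so q_1 = (0.3333, 0.6667, 0.0000, -0.6667).
q_1·w_2 = 0.3333·0 + 0.6667·2 + 0.0000·0 + (-0.6667)·(-4) = 4.0000.
u_2 = w_2 − 4.0000·q_1 = (-1.3333, -0.6667, 0.0000, -1.3333).
‖u_2‖ = 2.0000, so q_2 = (-0.6667, -0.3333, 0.0000, -0.6667).
q_1·w_3 = 0.3333·(-1) + 0.6667·1 + 0.0000·1 + (-0.6667)·(-1) = 1.0000; q_2·w_3 = (-0.6667)·(-1) + (-0.3333)·1 + 0.0000·1 + (-0.6667)·(-1) = 1.0000.
u_3 = w_3 − 1.0000·q_1 − 1.0000·q_2 = (-0.6667, 0.6667, 1.0000, 0.3333).
‖u_3‖ = 1.4142, so q_3 = (-0.4714, 0.4714, 0.7071, 0.2357).
Qᵀb = (3.3333, -0.6667, 3.0641).
Back-substitute: x_3 = 3.0641/1.4142 = 2.1667.
x_2 = (-0.6667 − 1.0000·2.1667)/2.0000 = -1.4167.
x_1 = (3.3333 − 4.0000·(-1.4167) − 1.0000·2.1667)/6.0000 = 1.1389.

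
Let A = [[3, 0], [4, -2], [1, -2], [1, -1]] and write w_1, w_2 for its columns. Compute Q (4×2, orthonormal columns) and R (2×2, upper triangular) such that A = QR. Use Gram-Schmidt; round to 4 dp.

w_1 = (3, 4, 1, 1); ‖w_1‖ = 5.1962, so q_1 = (0.5774, 0.7698, 0.1925, 0.1925).
q_1·w_2 = 0.5774·0 + 0.7698·(-2) + 0.1925·(-2) + 0.1925·(-1) = -2.1170.
u_2 = w_2 + 2.1170·q_1 = (1.2222, -0.3704, -1.5926, -0.5926).
‖u_2‖ = 2.1257, so q_2 = (0.5750, -0.1742, -0.7492, -0.2788).

Q = [[0.5774, 0.5750], [0.7698, -0.1742], [0.1925, -0.7492], [0.1925, -0.2788]], R = [[5.1962, -2.1170], [0.0000, 2.1257]]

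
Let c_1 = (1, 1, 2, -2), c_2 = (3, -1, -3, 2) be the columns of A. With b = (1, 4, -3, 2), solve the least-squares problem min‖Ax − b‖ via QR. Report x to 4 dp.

q_1 = c_1/‖c_1‖ = (1, 1, 2, -2)/3.1623 = (0.3162, 0.3162, 0.6325, -0.6325).
r_{12} = q_1·c_2 = -2.5298.
u_2 = c_2 + 2.5298·q_1 = (3.8000, -0.2000, -1.4000, 0.4000).
‖u_2‖ = 4.0743, so q_2 = (0.9327, -0.0491, -0.3436, 0.0982).
Qᵀb = (-1.5811, 1.9635).
Back-substitute: x_2 = 1.9635/4.0743 = 0.4819.
x_1 = (-1.5811 + 2.5298·0.4819)/3.1623 = -0.1145.

x = (-0.1145, 0.4819)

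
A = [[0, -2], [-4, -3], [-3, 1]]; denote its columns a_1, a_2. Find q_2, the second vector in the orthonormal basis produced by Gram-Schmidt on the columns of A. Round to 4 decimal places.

q_2 = (-0.6097, -0.4756, 0.6341)

a_1 = (0, -4, -3); ‖a_1‖ = 5.0000, so q_1 = (0.0000, -0.8000, -0.6000).
q_1·a_2 = 0.0000·(-2) + (-0.8000)·(-3) + (-0.6000)·1 = 1.8000.
u_2 = a_2 − 1.8000·q_1 = (-2.0000, -1.5600, 2.0800).
‖u_2‖ = 3.2802, so q_2 = (-0.6097, -0.4756, 0.6341).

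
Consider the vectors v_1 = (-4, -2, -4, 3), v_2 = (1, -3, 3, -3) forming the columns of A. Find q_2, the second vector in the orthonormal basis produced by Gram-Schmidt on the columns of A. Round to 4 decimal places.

q_2 = (-0.1541, -0.8601, 0.2933, -0.3878)

v_1 = (-4, -2, -4, 3); ‖v_1‖ = 6.7082, so q_1 = (-0.5963, -0.2981, -0.5963, 0.4472).
q_1·v_2 = (-0.5963)·1 + (-0.2981)·(-3) + (-0.5963)·3 + 0.4472·(-3) = -2.8324.
u_2 = v_2 + 2.8324·q_1 = (-0.6889, -3.8444, 1.3111, -1.7333).
‖u_2‖ = 4.4697, so q_2 = (-0.1541, -0.8601, 0.2933, -0.3878).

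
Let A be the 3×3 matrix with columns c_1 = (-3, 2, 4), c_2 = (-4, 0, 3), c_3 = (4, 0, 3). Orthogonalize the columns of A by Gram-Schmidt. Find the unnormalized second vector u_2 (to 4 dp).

c_1 = (-3, 2, 4); ‖c_1‖ = 5.3852, so e_1 = (-0.5571, 0.3714, 0.7428).
e_1·c_2 = (-0.5571)·(-4) + 0.3714·0 + 0.7428·3 = 4.4567.
u_2 = c_2 − 4.4567·e_1 = (-1.5172, -1.6552, -0.3103).

u_2 = (-1.5172, -1.6552, -0.3103)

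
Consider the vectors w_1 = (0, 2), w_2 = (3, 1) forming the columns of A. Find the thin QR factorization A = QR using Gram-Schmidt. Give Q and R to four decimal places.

Q = [[0.0000, 1.0000], [1.0000, 0.0000]], R = [[2.0000, 1.0000], [0.0000, 3.0000]]

w_1 = (0, 2); ‖w_1‖ = 2.0000, so e_1 = (0.0000, 1.0000).
e_1·w_2 = 0.0000·3 + 1.0000·1 = 1.0000.
u_2 = w_2 − 1.0000·e_1 = (3.0000, 0.0000).
‖u_2‖ = 3.0000, so e_2 = (1.0000, 0.0000).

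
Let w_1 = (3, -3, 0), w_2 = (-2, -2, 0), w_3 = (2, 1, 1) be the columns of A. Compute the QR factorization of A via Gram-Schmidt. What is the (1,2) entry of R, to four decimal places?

r_{12} = 0.0000

w_1 = (3, -3, 0); ‖w_1‖ = 4.2426, so e_1 = (0.7071, -0.7071, 0.0000).
r_{12} = e_1·w_2 = 0.0000.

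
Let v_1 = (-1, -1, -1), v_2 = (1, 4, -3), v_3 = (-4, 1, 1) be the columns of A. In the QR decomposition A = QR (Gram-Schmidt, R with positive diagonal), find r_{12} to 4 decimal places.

q_1 = v_1/‖v_1‖ = (-1, -1, -1)/1.7321 = (-0.5774, -0.5774, -0.5774).
r_{12} = q_1·v_2 = -1.1547.

r_{12} = -1.1547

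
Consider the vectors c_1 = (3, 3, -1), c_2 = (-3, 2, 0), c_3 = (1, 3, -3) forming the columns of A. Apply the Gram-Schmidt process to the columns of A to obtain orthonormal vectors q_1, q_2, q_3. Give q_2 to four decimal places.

q_2 = (-0.7138, 0.6989, -0.0446)

c_1 = (3, 3, -1); ‖c_1‖ = 4.3589, so q_1 = (0.6882, 0.6882, -0.2294).
q_1·c_2 = 0.6882·(-3) + 0.6882·2 + (-0.2294)·0 = -0.6882.
u_2 = c_2 + 0.6882·q_1 = (-2.5263, 2.4737, -0.1579).
‖u_2‖ = 3.5393, so q_2 = (-0.7138, 0.6989, -0.0446).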